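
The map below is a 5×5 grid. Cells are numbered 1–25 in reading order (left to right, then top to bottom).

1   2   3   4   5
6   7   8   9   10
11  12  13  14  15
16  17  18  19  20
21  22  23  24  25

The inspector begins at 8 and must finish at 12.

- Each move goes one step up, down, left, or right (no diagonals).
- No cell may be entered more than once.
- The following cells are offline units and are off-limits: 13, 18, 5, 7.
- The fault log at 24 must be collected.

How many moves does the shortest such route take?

8

Any route passes through 24 somewhere between 8 and 12. Summing Manhattan distances along the two legs (8 → 24 → 12) gives a lower bound of 4 + 4 = 8 moves.
A route of 8 moves achieves this: 8 → 9 → 14 → 19 → 24 → 23 → 22 → 17 → 12.
Since 8 matches the lower bound, it is optimal.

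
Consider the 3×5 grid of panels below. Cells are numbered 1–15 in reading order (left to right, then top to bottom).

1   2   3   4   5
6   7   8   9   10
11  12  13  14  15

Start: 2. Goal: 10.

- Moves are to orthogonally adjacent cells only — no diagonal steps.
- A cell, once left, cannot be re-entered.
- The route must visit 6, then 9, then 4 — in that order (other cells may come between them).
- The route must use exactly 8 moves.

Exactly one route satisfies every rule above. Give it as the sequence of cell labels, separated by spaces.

The waypoints must appear in the order 6, 9, 4, with no cell reused.
Route from 2: left 1 to 1, down 1 to 6, right 3 to 9, up 1 to 4, right 1 to 5, down 1 to 10 — 8 moves in all.
Check: order respected (6 at step 2, 9 at step 5, 4 at step 6); 8 moves as required.

2 1 6 7 8 9 4 5 10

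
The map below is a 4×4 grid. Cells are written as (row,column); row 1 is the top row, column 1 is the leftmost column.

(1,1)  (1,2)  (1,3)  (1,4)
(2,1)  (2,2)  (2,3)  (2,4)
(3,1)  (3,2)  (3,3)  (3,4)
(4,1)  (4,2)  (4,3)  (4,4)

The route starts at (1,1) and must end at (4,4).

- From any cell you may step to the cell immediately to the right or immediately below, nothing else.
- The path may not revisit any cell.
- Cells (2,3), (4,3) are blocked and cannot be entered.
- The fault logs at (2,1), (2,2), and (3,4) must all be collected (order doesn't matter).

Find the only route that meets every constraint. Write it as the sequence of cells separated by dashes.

Moves only go right or down, so the column and row indices never decrease.
Route from (1,1): down to (2,1), right to (2,2), down to (3,2), 2× right (reaching (3,4)), down to (4,4) — 6 moves in all.
Check: all required cells visited.

(1,1) - (2,1) - (2,2) - (3,2) - (3,3) - (3,4) - (4,4)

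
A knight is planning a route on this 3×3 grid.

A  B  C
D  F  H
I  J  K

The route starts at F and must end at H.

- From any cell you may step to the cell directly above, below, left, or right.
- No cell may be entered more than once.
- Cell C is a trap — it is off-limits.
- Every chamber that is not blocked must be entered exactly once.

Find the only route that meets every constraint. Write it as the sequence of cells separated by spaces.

F B A D I J K H

Need to visit all 8 open cells exactly once, starting at F and ending at H.
Cell I has only two open neighbours (D and J), so the path must pass straight through it: one of those is the cell it's entered from and the other is where it exits.
Route from F: up 1 to B, left 1 to A, down 2 to I, right 2 to K, up 1 to H — 7 moves in all.
Check: all 8 open cells covered.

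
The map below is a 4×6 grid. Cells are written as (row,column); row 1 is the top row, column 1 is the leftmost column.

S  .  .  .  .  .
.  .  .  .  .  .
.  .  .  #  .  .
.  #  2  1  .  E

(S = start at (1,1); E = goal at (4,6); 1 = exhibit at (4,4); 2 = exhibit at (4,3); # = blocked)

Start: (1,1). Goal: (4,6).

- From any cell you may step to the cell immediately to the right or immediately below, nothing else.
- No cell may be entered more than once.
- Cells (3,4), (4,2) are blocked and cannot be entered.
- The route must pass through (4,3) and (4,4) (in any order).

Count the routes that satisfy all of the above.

6

A right/down-only route from (1,1) to (4,6) makes exactly 3 down-moves and 5 right-moves in some order.
With no other constraints that would be C(8,3) = 56 routes.
A monotone route can only reach the required cells in the order (4,3), (4,4), so split there and multiply the segment counts (each segment already excludes blocked cells): (1,1)→(4,3): 6; (4,3)→(4,4): 1; (4,4)→(4,6): 1; product = 6.
That gives 6 routes.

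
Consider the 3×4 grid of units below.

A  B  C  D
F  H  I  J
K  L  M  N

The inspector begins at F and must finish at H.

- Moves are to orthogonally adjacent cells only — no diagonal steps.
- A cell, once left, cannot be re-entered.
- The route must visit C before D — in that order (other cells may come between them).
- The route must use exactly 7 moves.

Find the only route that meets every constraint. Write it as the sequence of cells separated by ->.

F -> A -> B -> C -> D -> J -> I -> H

The waypoints must appear in the order C, D, with no cell reused.
Route from F: up to A, 3× right (reaching D), down to J, 2× left (reaching H) — 7 moves in all.
Check: order respected (C at step 3, D at step 4); 7 moves as required.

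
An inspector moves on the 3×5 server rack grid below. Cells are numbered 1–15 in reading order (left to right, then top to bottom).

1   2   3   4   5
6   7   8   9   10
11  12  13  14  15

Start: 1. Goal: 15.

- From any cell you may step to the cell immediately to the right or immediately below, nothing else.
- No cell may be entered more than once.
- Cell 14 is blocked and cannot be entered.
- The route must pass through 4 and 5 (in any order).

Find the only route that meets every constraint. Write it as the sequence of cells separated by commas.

Moves only go right or down, so the column and row indices never decrease.
Route from 1: 4× right (reaching 5), 2× down (reaching 15) — 6 moves in all.
Check: all required cells visited.

1, 2, 3, 4, 5, 10, 15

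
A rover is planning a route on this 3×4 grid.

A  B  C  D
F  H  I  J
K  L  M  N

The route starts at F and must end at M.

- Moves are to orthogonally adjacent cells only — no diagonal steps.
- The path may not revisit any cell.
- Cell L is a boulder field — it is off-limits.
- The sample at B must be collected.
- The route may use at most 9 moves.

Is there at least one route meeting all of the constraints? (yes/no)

yes

One route that works: F → A → B → H → I → M.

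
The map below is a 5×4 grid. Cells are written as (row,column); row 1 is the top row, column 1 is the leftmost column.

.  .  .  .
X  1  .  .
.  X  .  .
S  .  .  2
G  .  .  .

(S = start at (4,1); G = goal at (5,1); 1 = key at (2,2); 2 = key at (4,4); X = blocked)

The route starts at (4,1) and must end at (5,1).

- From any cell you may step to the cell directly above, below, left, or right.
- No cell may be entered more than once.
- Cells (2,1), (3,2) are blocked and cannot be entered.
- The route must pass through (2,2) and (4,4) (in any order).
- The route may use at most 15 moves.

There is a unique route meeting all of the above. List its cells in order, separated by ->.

(4,1) -> (4,2) -> (4,3) -> (3,3) -> (2,3) -> (2,2) -> (1,2) -> (1,3) -> (1,4) -> (2,4) -> (3,4) -> (4,4) -> (5,4) -> (5,3) -> (5,2) -> (5,1)

The budget equals the shortest possible length, so every move has to be on a shortest route through the required cells.
Route from (4,1): right 2 to (4,3), up 2 to (2,3), left 1 to (2,2), up 1 to (1,2), right 2 to (1,4), down 4 to (5,4), left 3 to (5,1) — 15 moves in all.
Check: all required cells visited; 15 ≤ 15 moves.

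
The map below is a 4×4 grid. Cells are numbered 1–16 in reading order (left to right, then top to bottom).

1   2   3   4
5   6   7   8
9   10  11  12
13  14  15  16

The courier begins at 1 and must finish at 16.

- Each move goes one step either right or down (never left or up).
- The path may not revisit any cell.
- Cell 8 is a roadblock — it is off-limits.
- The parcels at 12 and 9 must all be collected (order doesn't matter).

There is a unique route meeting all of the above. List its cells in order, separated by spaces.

1 5 9 10 11 12 16

Moves only go right or down, so the column and row indices never decrease.
Route from 1: down 2 to 9, right 3 to 12, down 1 to 16 — 6 moves in all.
Check: all required cells visited.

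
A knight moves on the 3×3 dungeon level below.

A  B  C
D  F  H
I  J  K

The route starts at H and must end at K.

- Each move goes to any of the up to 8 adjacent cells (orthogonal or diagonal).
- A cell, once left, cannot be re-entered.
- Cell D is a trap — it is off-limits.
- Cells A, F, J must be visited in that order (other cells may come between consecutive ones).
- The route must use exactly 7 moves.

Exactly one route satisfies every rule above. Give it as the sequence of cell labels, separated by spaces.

The waypoints must appear in the order A, F, J, with no cell reused.
Route from H: up to C, 2× left (reaching A), down-right to F, down-left to I, 2× right (reaching K) — 7 moves in all.
Check: order respected (A at step 3, F at step 4, J at step 6); 7 moves as required.

H C B A F I J K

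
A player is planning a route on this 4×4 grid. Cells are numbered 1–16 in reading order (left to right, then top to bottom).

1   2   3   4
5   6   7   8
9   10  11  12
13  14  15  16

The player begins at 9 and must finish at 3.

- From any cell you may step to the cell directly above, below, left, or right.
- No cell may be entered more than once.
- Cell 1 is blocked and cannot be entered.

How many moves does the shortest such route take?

The Manhattan distance from 9 to 3 is |3−1| + |1−3| = 4, so at least 4 moves are needed.
A route of 4 moves achieves this: 9 → 5 → 6 → 2 → 3.
Since 4 matches the lower bound, it is optimal.

4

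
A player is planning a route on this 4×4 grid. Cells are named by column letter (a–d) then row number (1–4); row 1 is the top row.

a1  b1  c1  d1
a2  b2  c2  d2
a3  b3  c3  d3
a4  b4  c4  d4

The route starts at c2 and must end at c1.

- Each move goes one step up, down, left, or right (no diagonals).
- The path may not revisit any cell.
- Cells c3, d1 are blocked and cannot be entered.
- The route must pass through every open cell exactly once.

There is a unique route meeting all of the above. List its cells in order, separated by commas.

c2, d2, d3, d4, c4, b4, a4, a3, b3, b2, a2, a1, b1, c1

Need to visit all 14 open cells exactly once, starting at c2 and ending at c1.
Cell d2 has only two open neighbours (d3 and c2), so the path must pass straight through it: one of those is the cell it's entered from and the other is where it exits.
Route from c2: right 1 to d2, down 2 to d4, left 3 to a4, up 1 to a3, right 1 to b3, up 1 to b2, left 1 to a2, up 1 to a1, right 2 to c1 — 13 moves in all.
Check: all 14 open cells covered.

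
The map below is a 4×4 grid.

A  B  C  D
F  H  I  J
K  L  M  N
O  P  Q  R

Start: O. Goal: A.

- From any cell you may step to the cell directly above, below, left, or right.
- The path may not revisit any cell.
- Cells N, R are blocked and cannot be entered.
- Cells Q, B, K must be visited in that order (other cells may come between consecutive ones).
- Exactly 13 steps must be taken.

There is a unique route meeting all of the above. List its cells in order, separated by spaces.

The waypoints must appear in the order Q, B, K, with no cell reused.
Route from O: 2× right (reaching Q), 2× up (reaching I), right to J, up to D, 2× left (reaching B), 2× down (reaching L), left to K, 2× up (reaching A) — 13 moves in all.
Check: order respected (Q at step 2, B at step 8, K at step 11); 13 moves as required.

O P Q M I J D C B H L K F A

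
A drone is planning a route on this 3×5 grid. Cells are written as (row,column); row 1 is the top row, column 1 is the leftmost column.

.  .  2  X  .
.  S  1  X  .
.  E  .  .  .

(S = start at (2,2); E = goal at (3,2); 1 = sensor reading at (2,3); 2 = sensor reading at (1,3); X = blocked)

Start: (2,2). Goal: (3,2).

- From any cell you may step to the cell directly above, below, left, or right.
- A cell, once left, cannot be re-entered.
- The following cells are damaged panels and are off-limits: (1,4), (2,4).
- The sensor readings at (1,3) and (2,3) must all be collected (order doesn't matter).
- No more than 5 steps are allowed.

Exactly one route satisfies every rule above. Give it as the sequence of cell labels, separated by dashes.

(2,2) - (1,2) - (1,3) - (2,3) - (3,3) - (3,2)

Any route must reach (1,3) and (2,3) and still end at (3,2) within 5 moves, so the order of the required stops is forced.
Route from (2,2): up to (1,2), right to (1,3), 2× down (reaching (3,3)), left to (3,2) — 5 moves in all.
Check: all required cells visited; 5 ≤ 5 moves.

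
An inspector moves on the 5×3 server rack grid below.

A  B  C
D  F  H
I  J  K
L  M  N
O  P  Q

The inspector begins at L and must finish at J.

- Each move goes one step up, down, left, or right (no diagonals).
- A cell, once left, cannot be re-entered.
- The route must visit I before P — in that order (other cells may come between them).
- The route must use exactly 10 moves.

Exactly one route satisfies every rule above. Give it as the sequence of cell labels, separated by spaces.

The waypoints must appear in the order I, P, with no cell reused.
Route from L: up 2 to D, right 2 to H, down 3 to Q, left 1 to P, up 2 to J — 10 moves in all.
Check: order respected (I at step 1, P at step 8); 10 moves as required.

L I D F H K N Q P M J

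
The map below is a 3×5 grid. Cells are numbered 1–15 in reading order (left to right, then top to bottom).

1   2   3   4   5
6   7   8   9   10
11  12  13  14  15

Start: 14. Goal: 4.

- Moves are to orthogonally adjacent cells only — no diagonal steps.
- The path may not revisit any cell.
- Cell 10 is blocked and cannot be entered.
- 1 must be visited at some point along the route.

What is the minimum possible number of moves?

Any route passes through 1 somewhere between 14 and 4. Summing Manhattan distances along the two legs (14 → 1 → 4) gives a lower bound of 5 + 3 = 8 moves.
A route of 8 moves achieves this: 14 → 9 → 8 → 7 → 6 → 1 → 2 → 3 → 4.
Since 8 matches the lower bound, it is optimal.

8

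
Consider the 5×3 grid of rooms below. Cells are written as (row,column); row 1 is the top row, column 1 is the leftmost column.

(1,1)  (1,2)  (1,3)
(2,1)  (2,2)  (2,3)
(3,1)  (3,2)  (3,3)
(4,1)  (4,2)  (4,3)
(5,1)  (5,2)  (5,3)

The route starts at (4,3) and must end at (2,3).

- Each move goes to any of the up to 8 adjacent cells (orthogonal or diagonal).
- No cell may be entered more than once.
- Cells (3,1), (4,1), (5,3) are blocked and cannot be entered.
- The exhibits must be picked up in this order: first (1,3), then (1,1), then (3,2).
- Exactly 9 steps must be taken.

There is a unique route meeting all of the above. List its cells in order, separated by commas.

The waypoints must appear in the order (1,3), (1,1), (3,2), with no cell reused.
Route from (4,3): left to (4,2), up-right to (3,3), up-left to (2,2), up-right to (1,3), 2× left (reaching (1,1)), down to (2,1), down-right to (3,2), up-right to (2,3) — 9 moves in all.
Check: order respected ((1,3) at step 4, (1,1) at step 6, (3,2) at step 8); 9 moves as required.

(4,3), (4,2), (3,3), (2,2), (1,3), (1,2), (1,1), (2,1), (3,2), (2,3)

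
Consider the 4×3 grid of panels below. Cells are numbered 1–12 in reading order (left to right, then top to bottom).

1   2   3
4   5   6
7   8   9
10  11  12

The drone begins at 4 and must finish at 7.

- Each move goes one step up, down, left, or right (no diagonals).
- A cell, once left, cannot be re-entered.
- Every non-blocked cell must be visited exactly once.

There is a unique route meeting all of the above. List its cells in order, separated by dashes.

4 - 1 - 2 - 3 - 6 - 5 - 8 - 9 - 12 - 11 - 10 - 7

Need to visit all 12 open cells exactly once, starting at 4 and ending at 7.
Cell 1 has only two open neighbours (4 and 2), so the path must pass straight through it: one of those is the cell it's entered from and the other is where it exits.
Route from 4: up to 1, 2× right (reaching 3), down to 6, left to 5, down to 8, right to 9, down to 12, 2× left (reaching 10), up to 7 — 11 moves in all.
Check: all 12 open cells covered.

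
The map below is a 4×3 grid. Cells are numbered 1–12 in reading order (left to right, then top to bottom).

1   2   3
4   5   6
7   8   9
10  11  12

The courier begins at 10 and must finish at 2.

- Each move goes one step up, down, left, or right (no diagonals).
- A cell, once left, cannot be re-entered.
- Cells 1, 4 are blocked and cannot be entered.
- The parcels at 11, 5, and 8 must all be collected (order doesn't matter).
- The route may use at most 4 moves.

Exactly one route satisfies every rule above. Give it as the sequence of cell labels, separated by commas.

Any route must reach 11, 5, and 8 and still end at 2 within 4 moves, so the order of the required stops is forced.
Route from 10: right to 11, 3× up (reaching 2) — 4 moves in all.
Check: all required cells visited; 4 ≤ 4 moves.

10, 11, 8, 5, 2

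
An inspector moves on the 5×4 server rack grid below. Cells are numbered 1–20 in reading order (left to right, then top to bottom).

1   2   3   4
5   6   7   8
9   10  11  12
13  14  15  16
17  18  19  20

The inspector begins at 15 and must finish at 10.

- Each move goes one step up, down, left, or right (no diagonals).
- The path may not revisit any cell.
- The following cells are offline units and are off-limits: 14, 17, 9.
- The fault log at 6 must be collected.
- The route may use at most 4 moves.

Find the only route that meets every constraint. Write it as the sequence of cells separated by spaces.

15 11 7 6 10

The budget equals the shortest possible length, so every move has to be on a shortest route through the required cells.
Route from 15: 2× up (reaching 7), left to 6, down to 10 — 4 moves in all.
Check: all required cells visited; 4 ≤ 4 moves.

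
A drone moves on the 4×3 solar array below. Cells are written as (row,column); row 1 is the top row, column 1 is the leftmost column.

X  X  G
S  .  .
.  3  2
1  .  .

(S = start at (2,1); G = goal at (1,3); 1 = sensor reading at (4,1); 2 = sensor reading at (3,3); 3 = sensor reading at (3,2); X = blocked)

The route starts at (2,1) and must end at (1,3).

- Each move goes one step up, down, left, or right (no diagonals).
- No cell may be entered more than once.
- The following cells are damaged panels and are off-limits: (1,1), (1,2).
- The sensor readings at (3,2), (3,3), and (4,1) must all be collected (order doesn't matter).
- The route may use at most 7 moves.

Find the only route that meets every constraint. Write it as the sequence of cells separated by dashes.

Any route must reach (3,2), (3,3), and (4,1) and still end at (1,3) within 7 moves, so the order of the required stops is forced.
Route from (2,1): 2× down (reaching (4,1)), right to (4,2), up to (3,2), right to (3,3), 2× up (reaching (1,3)) — 7 moves in all.
Check: all required cells visited; 7 ≤ 7 moves.

(2,1) - (3,1) - (4,1) - (4,2) - (3,2) - (3,3) - (2,3) - (1,3)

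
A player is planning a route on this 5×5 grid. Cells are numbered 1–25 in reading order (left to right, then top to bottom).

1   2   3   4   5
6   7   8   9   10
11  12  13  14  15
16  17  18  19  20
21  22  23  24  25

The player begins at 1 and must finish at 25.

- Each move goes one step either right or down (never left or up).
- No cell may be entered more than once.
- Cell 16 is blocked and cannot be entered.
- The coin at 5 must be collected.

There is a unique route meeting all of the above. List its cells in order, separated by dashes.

1 - 2 - 3 - 4 - 5 - 10 - 15 - 20 - 25

Moves only go right or down, so the column and row indices never decrease.
Route from 1: 4× right (reaching 5), 4× down (reaching 25) — 8 moves in all.
Check: all required cells visited.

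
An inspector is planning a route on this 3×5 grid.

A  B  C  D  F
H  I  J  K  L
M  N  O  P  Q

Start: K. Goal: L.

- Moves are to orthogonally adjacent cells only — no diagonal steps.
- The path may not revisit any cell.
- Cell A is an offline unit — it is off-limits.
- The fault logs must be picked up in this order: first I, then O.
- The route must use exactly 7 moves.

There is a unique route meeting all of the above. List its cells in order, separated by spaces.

K J I N O P Q L

The waypoints must appear in the order I, O, with no cell reused.
Route from K: 2× left (reaching I), down to N, 3× right (reaching Q), up to L — 7 moves in all.
Check: order respected (I at step 2, O at step 4); 7 moves as required.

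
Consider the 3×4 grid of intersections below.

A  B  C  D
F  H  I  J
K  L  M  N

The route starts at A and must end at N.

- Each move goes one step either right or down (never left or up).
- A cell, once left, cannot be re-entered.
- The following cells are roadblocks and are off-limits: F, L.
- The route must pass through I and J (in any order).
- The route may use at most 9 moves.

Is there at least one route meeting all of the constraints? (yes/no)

One route that works: A → B → H → I → J → N.

yes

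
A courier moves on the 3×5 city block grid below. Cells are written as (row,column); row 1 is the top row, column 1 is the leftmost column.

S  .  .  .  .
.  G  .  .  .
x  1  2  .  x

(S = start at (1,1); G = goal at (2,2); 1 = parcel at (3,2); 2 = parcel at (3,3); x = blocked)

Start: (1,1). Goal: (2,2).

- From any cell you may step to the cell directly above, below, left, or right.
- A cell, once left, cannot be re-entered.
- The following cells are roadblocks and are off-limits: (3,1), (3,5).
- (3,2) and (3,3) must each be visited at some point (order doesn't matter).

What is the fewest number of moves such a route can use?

6

Any route passes through (3,2) and (3,3) in some order between (1,1) and (2,2). Summing Manhattan distances along each leg and taking the cheapest ordering ((1,1) → (3,2) → (3,3) → (2,2)) gives a lower bound of 3 + 1 + 2 = 6 moves.
A route of 6 moves achieves this: (1,1) → (1,2) → (1,3) → (2,3) → (3,3) → (3,2) → (2,2).
Since 6 matches the lower bound, it is optimal.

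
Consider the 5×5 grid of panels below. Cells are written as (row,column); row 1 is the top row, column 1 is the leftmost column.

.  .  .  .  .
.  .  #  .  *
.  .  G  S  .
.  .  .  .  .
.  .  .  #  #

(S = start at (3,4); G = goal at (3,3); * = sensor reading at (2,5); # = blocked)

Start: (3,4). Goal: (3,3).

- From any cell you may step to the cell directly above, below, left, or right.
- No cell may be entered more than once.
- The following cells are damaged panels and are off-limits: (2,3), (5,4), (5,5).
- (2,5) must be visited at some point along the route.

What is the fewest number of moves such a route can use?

7

Any route passes through (2,5) somewhere between (3,4) and (3,3). Summing Manhattan distances along the two legs ((3,4) → (2,5) → (3,3)) gives a lower bound of 2 + 3 = 5 moves.
The shortest route satisfying every rule uses 7 moves: (3,4) → (2,4) → (2,5) → (3,5) → (4,5) → (4,4) → (4,3) → (3,3).
The no-revisit rule (legs can't share cells) pushes the minimum above the 5-move bound; an exhaustive check rules out every length from 5 to 6, leaving 7 as the minimum.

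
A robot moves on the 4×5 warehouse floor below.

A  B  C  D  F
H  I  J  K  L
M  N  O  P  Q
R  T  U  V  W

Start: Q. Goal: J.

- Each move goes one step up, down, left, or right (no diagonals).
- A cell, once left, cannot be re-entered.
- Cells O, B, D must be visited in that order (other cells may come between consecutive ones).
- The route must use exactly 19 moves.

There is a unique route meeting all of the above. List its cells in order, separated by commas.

The waypoints must appear in the order O, B, D, with no cell reused.
Route from Q: down to W, left to V, up to P, left to O, down to U, 2× left (reaching R), up to M, right to N, up to I, left to H, up to A, 4× right (reaching F), down to L, 2× left (reaching J) — 19 moves in all.
Check: order respected (O at step 4, B at step 13, D at step 15); 19 moves as required.

Q, W, V, P, O, U, T, R, M, N, I, H, A, B, C, D, F, L, K, J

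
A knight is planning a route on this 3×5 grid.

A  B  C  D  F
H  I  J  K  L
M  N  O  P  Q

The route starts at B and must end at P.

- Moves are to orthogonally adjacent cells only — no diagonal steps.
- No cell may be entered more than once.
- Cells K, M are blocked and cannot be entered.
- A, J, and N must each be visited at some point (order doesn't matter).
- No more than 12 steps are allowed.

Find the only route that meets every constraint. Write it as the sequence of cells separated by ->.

B -> A -> H -> I -> N -> O -> J -> C -> D -> F -> L -> Q -> P

The budget equals the shortest possible length, so every move has to be on a shortest route through the required cells.
Route from B: left 1 to A, down 1 to H, right 1 to I, down 1 to N, right 1 to O, up 2 to C, right 2 to F, down 2 to Q, left 1 to P — 12 moves in all.
Check: all required cells visited; 12 ≤ 12 moves.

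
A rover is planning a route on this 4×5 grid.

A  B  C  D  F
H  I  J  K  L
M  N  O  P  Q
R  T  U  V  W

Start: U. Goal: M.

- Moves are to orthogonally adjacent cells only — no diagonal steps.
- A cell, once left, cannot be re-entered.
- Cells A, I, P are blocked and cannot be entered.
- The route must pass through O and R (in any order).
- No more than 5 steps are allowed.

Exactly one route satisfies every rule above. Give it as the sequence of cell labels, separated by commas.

The budget equals the shortest possible length, so every move has to be on a shortest route through the required cells.
Route from U: up to O, left to N, down to T, left to R, up to M — 5 moves in all.
Check: all required cells visited; 5 ≤ 5 moves.

U, O, N, T, R, M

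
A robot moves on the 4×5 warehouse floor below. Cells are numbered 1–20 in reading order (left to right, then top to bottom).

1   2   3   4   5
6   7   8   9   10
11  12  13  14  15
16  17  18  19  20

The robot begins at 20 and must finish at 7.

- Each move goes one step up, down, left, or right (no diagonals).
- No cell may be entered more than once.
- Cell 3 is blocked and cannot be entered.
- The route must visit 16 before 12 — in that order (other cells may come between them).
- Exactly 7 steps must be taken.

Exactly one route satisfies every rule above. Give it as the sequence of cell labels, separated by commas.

20, 19, 18, 17, 16, 11, 12, 7

The waypoints must appear in the order 16, 12, with no cell reused.
Route from 20: 4× left (reaching 16), up to 11, right to 12, up to 7 — 7 moves in all.
Check: order respected (16 at step 4, 12 at step 6); 7 moves as required.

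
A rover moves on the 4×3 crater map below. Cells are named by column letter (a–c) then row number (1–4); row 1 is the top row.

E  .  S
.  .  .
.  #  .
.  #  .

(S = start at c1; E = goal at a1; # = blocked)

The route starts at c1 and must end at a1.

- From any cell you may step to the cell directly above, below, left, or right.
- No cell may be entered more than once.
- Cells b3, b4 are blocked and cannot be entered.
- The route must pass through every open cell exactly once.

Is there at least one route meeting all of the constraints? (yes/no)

Cell a4 has only one open neighbour but is neither the start nor the goal, so a Hamiltonian route would have to both enter and leave it through the same neighbour — impossible without revisiting.

no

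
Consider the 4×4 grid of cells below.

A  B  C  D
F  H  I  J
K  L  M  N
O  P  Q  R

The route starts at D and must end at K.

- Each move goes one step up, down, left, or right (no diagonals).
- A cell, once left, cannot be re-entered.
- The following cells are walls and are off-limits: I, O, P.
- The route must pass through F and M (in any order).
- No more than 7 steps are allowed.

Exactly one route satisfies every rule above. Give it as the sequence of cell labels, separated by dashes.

Any route must reach F and M and still end at K within 7 moves, so the order of the required stops is forced.
Route from D: 2× down (reaching N), 2× left (reaching L), up to H, left to F, down to K — 7 moves in all.
Check: all required cells visited; 7 ≤ 7 moves.

D - J - N - M - L - H - F - K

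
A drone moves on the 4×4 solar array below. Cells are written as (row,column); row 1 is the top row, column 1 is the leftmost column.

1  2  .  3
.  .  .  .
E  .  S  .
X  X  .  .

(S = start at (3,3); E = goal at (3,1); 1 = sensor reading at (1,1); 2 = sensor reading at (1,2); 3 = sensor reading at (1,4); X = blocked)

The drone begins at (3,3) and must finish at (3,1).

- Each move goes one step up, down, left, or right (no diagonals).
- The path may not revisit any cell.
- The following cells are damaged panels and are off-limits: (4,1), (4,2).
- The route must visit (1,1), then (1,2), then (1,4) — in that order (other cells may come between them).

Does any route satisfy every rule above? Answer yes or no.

Ignoring the required order, 9 revisit-free routes from (3,3) to (3,1) pass through all of (1,1), (1,2), and (1,4); the waypoint orders that occur are (1,4) → (1,2) → (1,1) (9) — never (1,1) → (1,2) → (1,4).

no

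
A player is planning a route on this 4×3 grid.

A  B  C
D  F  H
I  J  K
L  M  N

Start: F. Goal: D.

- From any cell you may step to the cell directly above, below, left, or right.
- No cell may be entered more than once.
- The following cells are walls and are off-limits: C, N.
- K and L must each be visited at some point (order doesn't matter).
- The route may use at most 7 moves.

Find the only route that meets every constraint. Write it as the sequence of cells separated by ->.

F -> H -> K -> J -> M -> L -> I -> D

The budget equals the shortest possible length, so every move has to be on a shortest route through the required cells.
Route from F: right to H, down to K, left to J, down to M, left to L, 2× up (reaching D) — 7 moves in all.
Check: all required cells visited; 7 ≤ 7 moves.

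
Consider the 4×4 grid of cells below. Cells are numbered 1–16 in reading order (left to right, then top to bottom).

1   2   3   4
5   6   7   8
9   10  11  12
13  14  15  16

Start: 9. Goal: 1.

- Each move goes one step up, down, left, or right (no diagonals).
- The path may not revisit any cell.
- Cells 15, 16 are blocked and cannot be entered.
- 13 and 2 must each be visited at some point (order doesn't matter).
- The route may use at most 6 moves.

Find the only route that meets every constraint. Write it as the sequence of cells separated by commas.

Any route must reach 13 and 2 and still end at 1 within 6 moves, so the order of the required stops is forced.
Route from 9: down 1 to 13, right 1 to 14, up 3 to 2, left 1 to 1 — 6 moves in all.
Check: all required cells visited; 6 ≤ 6 moves.

9, 13, 14, 10, 6, 2, 1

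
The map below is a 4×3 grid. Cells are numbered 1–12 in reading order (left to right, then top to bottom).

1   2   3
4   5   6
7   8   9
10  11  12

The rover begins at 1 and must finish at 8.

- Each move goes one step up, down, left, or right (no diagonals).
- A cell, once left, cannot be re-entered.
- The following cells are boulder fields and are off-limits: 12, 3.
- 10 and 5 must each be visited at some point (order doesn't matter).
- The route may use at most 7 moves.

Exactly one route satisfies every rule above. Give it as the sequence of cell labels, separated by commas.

Any route must reach 10 and 5 and still end at 8 within 7 moves, so the order of the required stops is forced.
Route from 1: right 1 to 2, down 1 to 5, left 1 to 4, down 2 to 10, right 1 to 11, up 1 to 8 — 7 moves in all.
Check: all required cells visited; 7 ≤ 7 moves.

1, 2, 5, 4, 7, 10, 11, 8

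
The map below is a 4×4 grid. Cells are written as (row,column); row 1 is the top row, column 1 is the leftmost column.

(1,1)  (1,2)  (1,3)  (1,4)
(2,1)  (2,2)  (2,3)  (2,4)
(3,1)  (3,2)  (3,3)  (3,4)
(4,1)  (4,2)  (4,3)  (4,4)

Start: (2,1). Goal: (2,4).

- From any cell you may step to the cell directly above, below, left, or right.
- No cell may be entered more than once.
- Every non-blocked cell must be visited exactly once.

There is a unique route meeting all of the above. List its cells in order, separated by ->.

(2,1) -> (1,1) -> (1,2) -> (2,2) -> (3,2) -> (3,1) -> (4,1) -> (4,2) -> (4,3) -> (4,4) -> (3,4) -> (3,3) -> (2,3) -> (1,3) -> (1,4) -> (2,4)

Need to visit all 16 open cells exactly once, starting at (2,1) and ending at (2,4).
Cell (1,4) has only two open neighbours ((2,4) and (1,3)), so the path must pass straight through it: one of those is the cell it's entered from and the other is where it exits.
Route from (2,1): up to (1,1), right to (1,2), 2× down (reaching (3,2)), left to (3,1), down to (4,1), 3× right (reaching (4,4)), up to (3,4), left to (3,3), 2× up (reaching (1,3)), right to (1,4), down to (2,4) — 15 moves in all.
Check: all 16 open cells covered.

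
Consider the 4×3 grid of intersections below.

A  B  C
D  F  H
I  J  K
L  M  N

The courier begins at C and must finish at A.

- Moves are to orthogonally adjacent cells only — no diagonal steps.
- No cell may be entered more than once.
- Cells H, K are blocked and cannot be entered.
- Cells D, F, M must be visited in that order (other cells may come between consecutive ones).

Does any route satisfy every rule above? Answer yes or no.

no

Ignoring the required order, 1 revisit-free route from C to A passes through all of D, F, and M; the waypoint orders that occur are F → M → D (1) — never D → F → M.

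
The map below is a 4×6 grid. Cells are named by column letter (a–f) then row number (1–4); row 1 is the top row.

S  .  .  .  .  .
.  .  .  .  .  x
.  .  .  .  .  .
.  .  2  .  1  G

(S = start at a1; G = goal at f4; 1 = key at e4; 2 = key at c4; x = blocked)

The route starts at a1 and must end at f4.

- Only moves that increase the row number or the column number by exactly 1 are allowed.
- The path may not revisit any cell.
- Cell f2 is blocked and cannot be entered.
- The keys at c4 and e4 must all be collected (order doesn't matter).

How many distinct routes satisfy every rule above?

A right/down-only route from a1 to f4 makes exactly 3 down-moves and 5 right-moves in some order.
With no other constraints that would be C(8,3) = 56 routes.
A monotone route can only reach the required cells in the order c4, e4, so split there and multiply the segment counts (each segment already excludes blocked cells): a1→c4: 10; c4→e4: 1; e4→f4: 1; product = 10.
That gives 10 routes.

10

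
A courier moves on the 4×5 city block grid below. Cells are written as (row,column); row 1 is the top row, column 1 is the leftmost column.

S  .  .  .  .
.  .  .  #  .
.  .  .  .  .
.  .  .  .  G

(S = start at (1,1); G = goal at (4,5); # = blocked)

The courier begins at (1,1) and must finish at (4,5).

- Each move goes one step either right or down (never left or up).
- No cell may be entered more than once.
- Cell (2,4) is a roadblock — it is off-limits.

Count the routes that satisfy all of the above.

23

A right/down-only route from (1,1) to (4,5) makes exactly 3 down-moves and 4 right-moves in some order.
With no other constraints that would be C(7,3) = 35 routes.
Subtract routes through each blocked cell (inclusion–exclusion for overlaps): − through (2,4): 12 → 23.
That gives 23 routes.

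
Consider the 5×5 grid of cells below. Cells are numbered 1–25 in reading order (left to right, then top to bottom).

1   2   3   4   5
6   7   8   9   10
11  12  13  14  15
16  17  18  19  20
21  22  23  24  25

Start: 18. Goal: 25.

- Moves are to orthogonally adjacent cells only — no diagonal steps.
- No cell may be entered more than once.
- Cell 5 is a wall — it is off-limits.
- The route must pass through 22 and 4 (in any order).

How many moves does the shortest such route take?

Any route passes through 22 and 4 in some order between 18 and 25. Summing Manhattan distances along each leg and taking the cheapest ordering (18 → 22 → 4 → 25) gives a lower bound of 2 + 6 + 5 = 13 moves.
A route of 13 moves achieves this: 18 → 13 → 8 → 9 → 4 → 3 → 2 → 7 → 12 → 17 → 22 → 23 → 24 → 25.
Since 13 matches the lower bound, it is optimal.

13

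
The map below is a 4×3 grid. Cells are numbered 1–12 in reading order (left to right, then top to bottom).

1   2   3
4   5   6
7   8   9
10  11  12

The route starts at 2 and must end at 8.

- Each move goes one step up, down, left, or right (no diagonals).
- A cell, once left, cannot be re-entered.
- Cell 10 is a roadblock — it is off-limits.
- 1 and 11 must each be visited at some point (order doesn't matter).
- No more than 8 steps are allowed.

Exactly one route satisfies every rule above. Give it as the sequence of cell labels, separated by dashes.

2 - 1 - 4 - 5 - 6 - 9 - 12 - 11 - 8

Any route must reach 1 and 11 and still end at 8 within 8 moves, so the order of the required stops is forced.
Route from 2: left to 1, down to 4, 2× right (reaching 6), 2× down (reaching 12), left to 11, up to 8 — 8 moves in all.
Check: all required cells visited; 8 ≤ 8 moves.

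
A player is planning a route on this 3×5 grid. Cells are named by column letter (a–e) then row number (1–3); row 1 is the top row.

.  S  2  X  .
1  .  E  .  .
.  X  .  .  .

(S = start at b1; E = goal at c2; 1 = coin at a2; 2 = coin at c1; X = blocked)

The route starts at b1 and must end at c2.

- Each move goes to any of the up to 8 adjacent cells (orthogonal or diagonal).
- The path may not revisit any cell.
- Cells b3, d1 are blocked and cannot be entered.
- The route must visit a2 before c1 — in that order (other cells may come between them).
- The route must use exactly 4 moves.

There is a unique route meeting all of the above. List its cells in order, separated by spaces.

The waypoints must appear in the order a2, c1, with no cell reused.
Route from b1: down-left 1 to a2, right 1 to b2, up-right 1 to c1, down 1 to c2 — 4 moves in all.
Check: order respected (1 at step 1, 2 at step 3); 4 moves as required.

b1 a2 b2 c1 c2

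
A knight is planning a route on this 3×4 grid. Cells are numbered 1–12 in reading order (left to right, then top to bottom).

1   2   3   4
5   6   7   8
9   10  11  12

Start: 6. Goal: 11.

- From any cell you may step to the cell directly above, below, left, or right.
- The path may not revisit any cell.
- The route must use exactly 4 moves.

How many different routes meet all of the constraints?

Need simple routes of exactly 4 moves from 6 to 11 (Manhattan distance 2, so 1 moves are spent on a detour and 1 undoing it).
Enumerating: 6 2 3 7 11 | 6 5 9 10 11 | 6 7 8 12 11.
That gives 3 routes.

3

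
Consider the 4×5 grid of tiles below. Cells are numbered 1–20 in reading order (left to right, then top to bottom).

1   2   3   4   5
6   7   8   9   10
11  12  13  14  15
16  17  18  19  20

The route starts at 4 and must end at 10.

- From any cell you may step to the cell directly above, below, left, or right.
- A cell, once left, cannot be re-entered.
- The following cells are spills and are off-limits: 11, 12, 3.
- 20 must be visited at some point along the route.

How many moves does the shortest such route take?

Any route passes through 20 somewhere between 4 and 10. Summing Manhattan distances along the two legs (4 → 20 → 10) gives a lower bound of 4 + 2 = 6 moves.
A route of 6 moves achieves this: 4 → 9 → 14 → 19 → 20 → 15 → 10.
Since 6 matches the lower bound, it is optimal.

6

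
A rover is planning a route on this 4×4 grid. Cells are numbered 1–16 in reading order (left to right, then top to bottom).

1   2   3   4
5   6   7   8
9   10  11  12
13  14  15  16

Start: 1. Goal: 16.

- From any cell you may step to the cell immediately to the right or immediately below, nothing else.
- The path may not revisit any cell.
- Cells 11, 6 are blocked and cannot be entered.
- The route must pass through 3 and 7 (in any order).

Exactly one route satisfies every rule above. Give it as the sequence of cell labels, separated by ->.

1 -> 2 -> 3 -> 7 -> 8 -> 12 -> 16

Moves only go right or down, so the column and row indices never decrease.
Route from 1: right 2 to 3, down 1 to 7, right 1 to 8, down 2 to 16 — 6 moves in all.
Check: all required cells visited.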